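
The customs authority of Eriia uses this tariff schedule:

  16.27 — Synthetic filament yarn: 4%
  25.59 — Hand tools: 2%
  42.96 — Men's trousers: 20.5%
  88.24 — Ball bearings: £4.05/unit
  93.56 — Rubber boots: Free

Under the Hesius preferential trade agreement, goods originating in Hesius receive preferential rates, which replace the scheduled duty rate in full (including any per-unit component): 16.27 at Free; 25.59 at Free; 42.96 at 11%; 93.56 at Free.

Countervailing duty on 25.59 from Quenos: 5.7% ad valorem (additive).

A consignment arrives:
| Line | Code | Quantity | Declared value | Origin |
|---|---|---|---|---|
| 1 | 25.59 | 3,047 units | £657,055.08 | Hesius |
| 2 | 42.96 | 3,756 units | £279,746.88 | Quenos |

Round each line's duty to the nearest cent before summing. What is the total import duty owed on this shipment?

£57,348.11

Line 1 (25.59, Hesius, 3,047 units, £657,055.08):
Base rate for 25.59 is 2%.
Origin Hesius qualifies under the Eriia–Hesius agreement and 25.59 is covered: preferential rate Free applies instead.
The additional-duty order on 25.59 targets Quenos, not Hesius; it does not apply.
Duty = £657,055.08 × 0% = £0.00.
Line 2 (42.96, Quenos, 3,756 units, £279,746.88):
Base rate for 42.96 is 20.5%.
42.96 has an FTA preferential rate, but origin Quenos is not Hesius; base rate stands.
Duty = £279,746.88 × 20.5% = £57,348.11.
Total = £0.00 + £57,348.11 = £57,348.11.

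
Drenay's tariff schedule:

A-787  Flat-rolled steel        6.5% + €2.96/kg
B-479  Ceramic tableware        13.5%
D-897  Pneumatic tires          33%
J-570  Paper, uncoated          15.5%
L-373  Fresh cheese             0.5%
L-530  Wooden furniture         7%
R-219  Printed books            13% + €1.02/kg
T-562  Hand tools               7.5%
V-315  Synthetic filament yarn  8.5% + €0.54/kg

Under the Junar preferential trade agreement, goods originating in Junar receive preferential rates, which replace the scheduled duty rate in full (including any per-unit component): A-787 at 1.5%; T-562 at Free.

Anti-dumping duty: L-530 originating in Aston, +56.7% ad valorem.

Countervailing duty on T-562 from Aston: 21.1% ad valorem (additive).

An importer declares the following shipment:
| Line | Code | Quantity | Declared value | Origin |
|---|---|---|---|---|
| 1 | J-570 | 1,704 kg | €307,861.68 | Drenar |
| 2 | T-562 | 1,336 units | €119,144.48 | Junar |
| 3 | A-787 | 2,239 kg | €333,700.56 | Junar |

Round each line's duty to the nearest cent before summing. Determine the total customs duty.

€52,724.07

Line 1 (J-570, Drenar, 1,704 kg, €307,861.68):
Base rate for J-570 is 15.5%.
Duty = €307,861.68 × 15.5% = €47,718.56.
Line 2 (T-562, Junar, 1,336 units, €119,144.48):
Base rate for T-562 is 7.5%.
Origin Junar qualifies under the Drenay–Junar agreement and T-562 is covered: preferential rate Free applies instead.
The additional-duty order on T-562 targets Aston, not Junar; it does not apply.
Duty = €119,144.48 × 0% = €0.00.
Line 3 (A-787, Junar, 2,239 kg, €333,700.56):
Base rate for A-787 is 6.5% + €2.96/kg.
Origin Junar qualifies under the Drenay–Junar agreement and A-787 is covered: preferential rate 1.5% applies instead.
Duty = €333,700.56 × 1.5% = €5,005.51.
Total = €47,718.56 + €0.00 + €5,005.51 = €52,724.07.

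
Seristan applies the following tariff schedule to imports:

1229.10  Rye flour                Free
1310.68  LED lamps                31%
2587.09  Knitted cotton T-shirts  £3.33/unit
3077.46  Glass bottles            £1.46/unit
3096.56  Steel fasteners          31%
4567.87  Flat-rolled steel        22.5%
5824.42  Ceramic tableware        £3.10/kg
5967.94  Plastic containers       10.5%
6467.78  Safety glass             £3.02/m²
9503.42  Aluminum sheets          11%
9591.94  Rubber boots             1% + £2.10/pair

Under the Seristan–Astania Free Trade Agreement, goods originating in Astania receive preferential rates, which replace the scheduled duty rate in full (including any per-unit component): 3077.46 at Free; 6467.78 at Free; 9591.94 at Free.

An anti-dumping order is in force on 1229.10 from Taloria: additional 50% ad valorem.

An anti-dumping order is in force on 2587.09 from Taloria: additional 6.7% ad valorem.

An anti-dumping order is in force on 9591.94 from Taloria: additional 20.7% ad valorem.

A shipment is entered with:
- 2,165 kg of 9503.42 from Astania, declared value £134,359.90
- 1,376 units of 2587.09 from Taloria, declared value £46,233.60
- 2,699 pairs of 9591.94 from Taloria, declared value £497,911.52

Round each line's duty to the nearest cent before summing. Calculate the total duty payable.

£136,174.02

Line 1 (9503.42, Astania, 2,165 kg, £134,359.90):
Base rate for 9503.42 is 11%.
Origin Astania is the FTA partner but 9503.42 is not on the preference list; base rate stands.
Duty = £134,359.90 × 11% = £14,779.59.
Line 2 (2587.09, Taloria, 1,376 units, £46,233.60):
Base rate for 2587.09 is £3.33/unit.
Additional duty on 2587.09 from Taloria: +6.7% ad valorem. Applied ad valorem rate = 6.7%.
Duty = £46,233.60 × 6.7% + 1,376 × £3.33 = £7,679.73.
Line 3 (9591.94, Taloria, 2,699 pairs, £497,911.52):
Base rate for 9591.94 is 1% + £2.10/pair.
9591.94 has an FTA preferential rate, but origin Taloria is not Astania; base rate stands.
Additional duty on 9591.94 from Taloria: +20.7%. Applied ad valorem rate: 1% + 20.7% = 21.7%.
Duty = £497,911.52 × 21.7% + 2,699 × £2.10 = £113,714.70.
Total = £14,779.59 + £7,679.73 + £113,714.70 = £136,174.02.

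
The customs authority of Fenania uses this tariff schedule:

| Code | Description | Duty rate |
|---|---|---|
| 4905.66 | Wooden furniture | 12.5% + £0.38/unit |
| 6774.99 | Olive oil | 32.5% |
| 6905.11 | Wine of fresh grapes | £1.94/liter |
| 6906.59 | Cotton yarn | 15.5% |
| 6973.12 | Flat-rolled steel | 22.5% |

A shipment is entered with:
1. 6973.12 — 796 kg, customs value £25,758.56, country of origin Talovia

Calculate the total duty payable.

Line 1 (6973.12, Talovia, 796 kg, £25,758.56):
Base rate for 6973.12 is 22.5%.
Duty = £25,758.56 × 22.5% = £5,795.68.

£5,795.68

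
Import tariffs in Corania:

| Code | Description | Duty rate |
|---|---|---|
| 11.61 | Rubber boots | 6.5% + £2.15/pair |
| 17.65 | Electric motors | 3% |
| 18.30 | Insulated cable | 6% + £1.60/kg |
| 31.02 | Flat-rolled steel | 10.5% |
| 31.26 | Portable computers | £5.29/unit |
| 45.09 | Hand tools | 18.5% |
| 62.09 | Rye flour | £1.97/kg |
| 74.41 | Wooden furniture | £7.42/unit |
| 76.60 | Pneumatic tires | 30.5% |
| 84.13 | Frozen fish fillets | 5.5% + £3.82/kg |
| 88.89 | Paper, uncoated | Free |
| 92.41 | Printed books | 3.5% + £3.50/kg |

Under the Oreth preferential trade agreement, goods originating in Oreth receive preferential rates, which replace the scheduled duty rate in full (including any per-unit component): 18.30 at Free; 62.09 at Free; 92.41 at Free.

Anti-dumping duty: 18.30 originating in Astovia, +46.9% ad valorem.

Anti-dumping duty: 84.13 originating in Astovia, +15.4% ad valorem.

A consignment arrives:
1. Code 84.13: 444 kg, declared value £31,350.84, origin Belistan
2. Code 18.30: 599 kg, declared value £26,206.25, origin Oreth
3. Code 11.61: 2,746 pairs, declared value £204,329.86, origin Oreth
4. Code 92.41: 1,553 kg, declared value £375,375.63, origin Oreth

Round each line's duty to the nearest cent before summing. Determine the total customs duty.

Line 1 (84.13, Belistan, 444 kg, £31,350.84):
Base rate for 84.13 is 5.5% + £3.82/kg.
The additional-duty order on 84.13 targets Astovia, not Belistan; it does not apply.
Duty = £31,350.84 × 5.5% + 444 × £3.82 = £3,420.38.
Line 2 (18.30, Oreth, 599 kg, £26,206.25):
Base rate for 18.30 is 6% + £1.60/kg.
Origin Oreth qualifies under the Corania–Oreth agreement and 18.30 is covered: preferential rate Free applies instead.
The additional-duty order on 18.30 targets Astovia, not Oreth; it does not apply.
Duty = £26,206.25 × 0% = £0.00.
Line 3 (11.61, Oreth, 2,746 pairs, £204,329.86):
Base rate for 11.61 is 6.5% + £2.15/pair.
Origin Oreth is the FTA partner but 11.61 is not on the preference list; base rate stands.
Duty = £204,329.86 × 6.5% + 2,746 × £2.15 = £19,185.34.
Line 4 (92.41, Oreth, 1,553 kg, £375,375.63):
Base rate for 92.41 is 3.5% + £3.50/kg.
Origin Oreth qualifies under the Corania–Oreth agreement and 92.41 is covered: preferential rate Free applies instead.
Duty = £375,375.63 × 0% = £0.00.
Total = £3,420.38 + £0.00 + £19,185.34 + £0.00 = £22,605.72.

£22,605.72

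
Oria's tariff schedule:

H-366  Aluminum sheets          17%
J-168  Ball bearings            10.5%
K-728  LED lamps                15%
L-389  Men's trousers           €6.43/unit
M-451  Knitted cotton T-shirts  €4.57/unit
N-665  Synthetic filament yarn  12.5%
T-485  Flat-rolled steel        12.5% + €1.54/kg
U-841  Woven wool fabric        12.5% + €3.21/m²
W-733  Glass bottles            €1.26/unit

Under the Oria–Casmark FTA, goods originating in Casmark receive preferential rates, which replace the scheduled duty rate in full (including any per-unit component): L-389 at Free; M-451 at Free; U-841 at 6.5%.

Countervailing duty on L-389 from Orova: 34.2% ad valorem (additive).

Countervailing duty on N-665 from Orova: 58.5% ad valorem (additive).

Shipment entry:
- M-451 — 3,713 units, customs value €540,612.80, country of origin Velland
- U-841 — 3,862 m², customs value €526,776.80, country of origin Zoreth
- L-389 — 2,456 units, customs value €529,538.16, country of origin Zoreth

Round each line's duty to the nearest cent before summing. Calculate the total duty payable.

€111,004.61

Line 1 (M-451, Velland, 3,713 units, €540,612.80):
Base rate for M-451 is €4.57/unit.
M-451 has an FTA preferential rate, but origin Velland is not Casmark; base rate stands.
Duty = 3,713 × €4.57 = €16,968.41.
Line 2 (U-841, Zoreth, 3,862 m², €526,776.80):
Base rate for U-841 is 12.5% + €3.21/m².
U-841 has an FTA preferential rate, but origin Zoreth is not Casmark; base rate stands.
Duty = €526,776.80 × 12.5% + 3,862 × €3.21 = €78,244.12.
Line 3 (L-389, Zoreth, 2,456 units, €529,538.16):
Base rate for L-389 is €6.43/unit.
L-389 has an FTA preferential rate, but origin Zoreth is not Casmark; base rate stands.
The additional-duty order on L-389 targets Orova, not Zoreth; it does not apply.
Duty = 2,456 × €6.43 = €15,792.08.
Total = €16,968.41 + €78,244.12 + €15,792.08 = €111,004.61.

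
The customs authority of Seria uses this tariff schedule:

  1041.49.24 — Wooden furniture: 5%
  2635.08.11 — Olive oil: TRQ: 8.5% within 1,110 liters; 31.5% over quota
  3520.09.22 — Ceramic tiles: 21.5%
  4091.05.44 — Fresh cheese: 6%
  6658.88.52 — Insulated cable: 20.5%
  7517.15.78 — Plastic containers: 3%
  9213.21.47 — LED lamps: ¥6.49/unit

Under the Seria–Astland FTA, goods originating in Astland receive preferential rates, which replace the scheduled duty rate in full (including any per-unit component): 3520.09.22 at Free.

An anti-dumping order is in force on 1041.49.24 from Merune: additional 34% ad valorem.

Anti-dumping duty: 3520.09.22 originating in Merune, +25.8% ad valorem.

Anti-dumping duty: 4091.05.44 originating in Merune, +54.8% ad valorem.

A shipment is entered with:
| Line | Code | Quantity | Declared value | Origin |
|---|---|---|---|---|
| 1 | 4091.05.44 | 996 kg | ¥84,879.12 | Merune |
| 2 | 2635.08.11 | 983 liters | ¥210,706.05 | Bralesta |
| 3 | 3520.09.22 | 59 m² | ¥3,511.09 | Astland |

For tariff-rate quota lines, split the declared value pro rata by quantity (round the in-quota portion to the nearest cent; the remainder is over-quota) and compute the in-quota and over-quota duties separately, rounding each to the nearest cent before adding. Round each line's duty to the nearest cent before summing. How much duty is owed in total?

¥69,516.51

Line 1 (4091.05.44, Merune, 996 kg, ¥84,879.12):
Base rate for 4091.05.44 is 6%.
Additional duty on 4091.05.44 from Merune: +54.8%. Applied ad valorem rate: 6% + 54.8% = 60.8%.
Duty = ¥84,879.12 × 60.8% = ¥51,606.50.
Line 2 (2635.08.11, Bralesta, 983 liters, ¥210,706.05):
Code 2635.08.11 is under a tariff-rate quota (threshold 1,110 liters). Quantity 983 liters is within the quota, so the in-quota rate 8.5% applies to the full value.
Duty = ¥210,706.05 × 8.5% = ¥17,910.01.
Line 3 (3520.09.22, Astland, 59 m², ¥3,511.09):
Base rate for 3520.09.22 is 21.5%.
Origin Astland qualifies under the Seria–Astland agreement and 3520.09.22 is covered: preferential rate Free applies instead.
The additional-duty order on 3520.09.22 targets Merune, not Astland; it does not apply.
Duty = ¥3,511.09 × 0% = ¥0.00.
Total = ¥51,606.50 + ¥17,910.01 + ¥0.00 = ¥69,516.51.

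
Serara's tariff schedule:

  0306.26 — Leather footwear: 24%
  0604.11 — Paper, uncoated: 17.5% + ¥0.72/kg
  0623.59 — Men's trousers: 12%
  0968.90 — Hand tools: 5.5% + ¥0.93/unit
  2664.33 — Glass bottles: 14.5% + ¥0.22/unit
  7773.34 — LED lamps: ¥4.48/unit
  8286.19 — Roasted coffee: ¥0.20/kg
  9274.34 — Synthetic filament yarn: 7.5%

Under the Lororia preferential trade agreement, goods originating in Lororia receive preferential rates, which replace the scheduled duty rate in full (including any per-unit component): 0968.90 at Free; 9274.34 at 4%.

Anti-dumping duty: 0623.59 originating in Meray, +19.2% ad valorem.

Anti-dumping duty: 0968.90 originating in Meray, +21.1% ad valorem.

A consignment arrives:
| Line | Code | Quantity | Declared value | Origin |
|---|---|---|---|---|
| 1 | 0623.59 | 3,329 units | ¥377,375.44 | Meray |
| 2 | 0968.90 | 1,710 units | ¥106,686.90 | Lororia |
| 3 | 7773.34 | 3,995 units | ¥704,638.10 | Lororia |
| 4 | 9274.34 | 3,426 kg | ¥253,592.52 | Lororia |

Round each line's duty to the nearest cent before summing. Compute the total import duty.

Line 1 (0623.59, Meray, 3,329 units, ¥377,375.44):
Base rate for 0623.59 is 12%.
Additional duty on 0623.59 from Meray: +19.2%. Applied ad valorem rate: 12% + 19.2% = 31.2%.
Duty = ¥377,375.44 × 31.2% = ¥117,741.14.
Line 2 (0968.90, Lororia, 1,710 units, ¥106,686.90):
Base rate for 0968.90 is 5.5% + ¥0.93/unit.
Origin Lororia qualifies under the Serara–Lororia agreement and 0968.90 is covered: preferential rate Free applies instead.
The additional-duty order on 0968.90 targets Meray, not Lororia; it does not apply.
Duty = ¥106,686.90 × 0% = ¥0.00.
Line 3 (7773.34, Lororia, 3,995 units, ¥704,638.10):
Base rate for 7773.34 is ¥4.48/unit.
Origin Lororia is the FTA partner but 7773.34 is not on the preference list; base rate stands.
Duty = 3,995 × ¥4.48 = ¥17,897.60.
Line 4 (9274.34, Lororia, 3,426 kg, ¥253,592.52):
Base rate for 9274.34 is 7.5%.
Origin Lororia qualifies under the Serara–Lororia agreement and 9274.34 is covered: preferential rate 4% applies instead.
Duty = ¥253,592.52 × 4% = ¥10,143.70.
Total = ¥117,741.14 + ¥0.00 + ¥17,897.60 + ¥10,143.70 = ¥145,782.44.

¥145,782.44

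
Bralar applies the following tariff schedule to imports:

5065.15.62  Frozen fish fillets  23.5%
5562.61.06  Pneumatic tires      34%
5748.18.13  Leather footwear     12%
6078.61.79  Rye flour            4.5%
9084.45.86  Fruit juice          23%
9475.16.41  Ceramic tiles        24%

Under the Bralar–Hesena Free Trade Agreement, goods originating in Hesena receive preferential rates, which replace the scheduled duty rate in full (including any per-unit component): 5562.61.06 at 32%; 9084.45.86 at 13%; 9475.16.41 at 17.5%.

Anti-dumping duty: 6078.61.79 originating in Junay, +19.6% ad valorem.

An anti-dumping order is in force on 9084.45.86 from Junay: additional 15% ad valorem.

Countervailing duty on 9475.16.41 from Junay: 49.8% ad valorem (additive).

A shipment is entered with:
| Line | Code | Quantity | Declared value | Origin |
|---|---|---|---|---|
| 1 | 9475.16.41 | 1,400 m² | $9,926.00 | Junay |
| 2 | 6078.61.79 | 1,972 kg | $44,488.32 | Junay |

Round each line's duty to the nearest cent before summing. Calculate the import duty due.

Line 1 (9475.16.41, Junay, 1,400 m², $9,926.00):
Base rate for 9475.16.41 is 24%.
9475.16.41 has an FTA preferential rate, but origin Junay is not Hesena; base rate stands.
Additional duty on 9475.16.41 from Junay: +49.8%. Applied ad valorem rate: 24% + 49.8% = 73.8%.
Duty = $9,926.00 × 73.8% = $7,325.39.
Line 2 (6078.61.79, Junay, 1,972 kg, $44,488.32):
Base rate for 6078.61.79 is 4.5%.
Additional duty on 6078.61.79 from Junay: +19.6%. Applied ad valorem rate: 4.5% + 19.6% = 24.1%.
Duty = $44,488.32 × 24.1% = $10,721.69.
Total = $7,325.39 + $10,721.69 = $18,047.08.

$18,047.08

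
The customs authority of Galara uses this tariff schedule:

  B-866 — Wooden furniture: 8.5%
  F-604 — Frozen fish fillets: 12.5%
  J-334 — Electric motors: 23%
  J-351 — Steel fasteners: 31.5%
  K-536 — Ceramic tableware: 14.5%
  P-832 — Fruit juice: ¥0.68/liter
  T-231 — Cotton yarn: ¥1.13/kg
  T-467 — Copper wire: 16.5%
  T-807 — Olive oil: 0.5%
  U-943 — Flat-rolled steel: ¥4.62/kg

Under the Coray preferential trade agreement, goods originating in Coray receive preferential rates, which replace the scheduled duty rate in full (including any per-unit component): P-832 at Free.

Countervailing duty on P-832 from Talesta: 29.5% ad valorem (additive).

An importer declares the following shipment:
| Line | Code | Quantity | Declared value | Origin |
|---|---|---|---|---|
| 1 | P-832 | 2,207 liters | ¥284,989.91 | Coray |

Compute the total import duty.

¥0.00

Line 1 (P-832, Coray, 2,207 liters, ¥284,989.91):
Base rate for P-832 is ¥0.68/liter.
Origin Coray qualifies under the Galara–Coray agreement and P-832 is covered: preferential rate Free applies instead.
The additional-duty order on P-832 targets Talesta, not Coray; it does not apply.
Duty = ¥284,989.91 × 0% = ¥0.00.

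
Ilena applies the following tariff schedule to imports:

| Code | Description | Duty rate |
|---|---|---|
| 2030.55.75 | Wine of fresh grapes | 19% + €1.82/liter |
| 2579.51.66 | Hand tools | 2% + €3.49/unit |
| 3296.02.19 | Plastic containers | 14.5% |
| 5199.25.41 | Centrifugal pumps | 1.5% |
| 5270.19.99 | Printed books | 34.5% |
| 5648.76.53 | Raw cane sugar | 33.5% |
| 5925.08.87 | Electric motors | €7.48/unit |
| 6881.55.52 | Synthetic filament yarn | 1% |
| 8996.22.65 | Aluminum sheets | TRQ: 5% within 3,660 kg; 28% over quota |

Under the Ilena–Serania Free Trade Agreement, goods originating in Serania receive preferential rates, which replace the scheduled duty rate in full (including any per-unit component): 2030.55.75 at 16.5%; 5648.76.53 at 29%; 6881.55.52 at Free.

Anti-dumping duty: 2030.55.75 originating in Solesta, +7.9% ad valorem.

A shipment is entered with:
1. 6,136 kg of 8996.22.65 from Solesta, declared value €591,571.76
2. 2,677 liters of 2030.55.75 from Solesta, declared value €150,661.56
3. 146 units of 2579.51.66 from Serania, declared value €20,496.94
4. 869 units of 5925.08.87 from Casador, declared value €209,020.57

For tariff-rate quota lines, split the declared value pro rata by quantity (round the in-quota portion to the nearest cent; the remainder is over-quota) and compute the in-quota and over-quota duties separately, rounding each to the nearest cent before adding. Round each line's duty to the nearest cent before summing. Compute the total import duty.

€137,301.85

Line 1 (8996.22.65, Solesta, 6,136 kg, €591,571.76):
Code 8996.22.65 is under a tariff-rate quota (threshold 3,660 kg). In-quota: 3,660 kg at 5%; over-quota: 2,476 kg at 28%.
Pro-rata value split: in-quota = €591,571.76 × 3,660/6,136 = €352,860.60; over-quota = €591,571.76 − €352,860.60 = €238,711.16.
In-quota duty = €352,860.60 × 5% = €17,643.03. Over-quota duty = €238,711.16 × 28% = €66,839.12.
Line duty = €17,643.03 + €66,839.12 = €84,482.15.
Line 2 (2030.55.75, Solesta, 2,677 liters, €150,661.56):
Base rate for 2030.55.75 is 19% + €1.82/liter.
2030.55.75 has an FTA preferential rate, but origin Solesta is not Serania; base rate stands.
Additional duty on 2030.55.75 from Solesta: +7.9%. Applied ad valorem rate: 19% + 7.9% = 26.9%.
Duty = €150,661.56 × 26.9% + 2,677 × €1.82 = €45,400.10.
Line 3 (2579.51.66, Serania, 146 units, €20,496.94):
Base rate for 2579.51.66 is 2% + €3.49/unit.
Origin Serania is the FTA partner but 2579.51.66 is not on the preference list; base rate stands.
Duty = €20,496.94 × 2% + 146 × €3.49 = €919.48.
Line 4 (5925.08.87, Casador, 869 units, €209,020.57):
Base rate for 5925.08.87 is €7.48/unit.
Duty = 869 × €7.48 = €6,500.12.
Total = €84,482.15 + €45,400.10 + €919.48 + €6,500.12 = €137,301.85.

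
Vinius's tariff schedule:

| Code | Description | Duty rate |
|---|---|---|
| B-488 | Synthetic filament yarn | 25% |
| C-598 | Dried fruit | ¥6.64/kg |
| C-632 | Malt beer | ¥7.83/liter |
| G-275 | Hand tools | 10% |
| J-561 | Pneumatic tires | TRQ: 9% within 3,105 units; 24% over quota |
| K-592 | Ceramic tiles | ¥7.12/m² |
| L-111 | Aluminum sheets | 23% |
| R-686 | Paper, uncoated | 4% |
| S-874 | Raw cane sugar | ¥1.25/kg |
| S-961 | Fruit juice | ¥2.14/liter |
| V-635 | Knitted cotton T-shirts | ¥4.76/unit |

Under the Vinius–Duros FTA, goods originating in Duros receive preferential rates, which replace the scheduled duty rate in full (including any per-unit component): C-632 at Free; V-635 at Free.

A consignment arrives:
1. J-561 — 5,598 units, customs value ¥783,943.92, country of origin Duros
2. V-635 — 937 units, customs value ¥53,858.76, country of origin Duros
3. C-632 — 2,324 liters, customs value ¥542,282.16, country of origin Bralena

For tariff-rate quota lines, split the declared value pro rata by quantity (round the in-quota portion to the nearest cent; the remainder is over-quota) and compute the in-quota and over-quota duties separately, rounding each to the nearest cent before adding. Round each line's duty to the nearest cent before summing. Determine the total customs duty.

¥141,119.83

Line 1 (J-561, Duros, 5,598 units, ¥783,943.92):
Code J-561 is under a tariff-rate quota (threshold 3,105 units). In-quota: 3,105 units at 9%; over-quota: 2,493 units at 24%.
Pro-rata value split: in-quota = ¥783,943.92 × 3,105/5,598 = ¥434,824.20; over-quota = ¥783,943.92 − ¥434,824.20 = ¥349,119.72.
In-quota duty = ¥434,824.20 × 9% = ¥39,134.18. Over-quota duty = ¥349,119.72 × 24% = ¥83,788.73.
Line duty = ¥39,134.18 + ¥83,788.73 = ¥122,922.91.
Line 2 (V-635, Duros, 937 units, ¥53,858.76):
Base rate for V-635 is ¥4.76/unit.
Origin Duros qualifies under the Vinius–Duros agreement and V-635 is covered: preferential rate Free applies instead.
Duty = ¥53,858.76 × 0% = ¥0.00.
Line 3 (C-632, Bralena, 2,324 liters, ¥542,282.16):
Base rate for C-632 is ¥7.83/liter.
C-632 has an FTA preferential rate, but origin Bralena is not Duros; base rate stands.
Duty = 2,324 × ¥7.83 = ¥18,196.92.
Total = ¥122,922.91 + ¥0.00 + ¥18,196.92 = ¥141,119.83.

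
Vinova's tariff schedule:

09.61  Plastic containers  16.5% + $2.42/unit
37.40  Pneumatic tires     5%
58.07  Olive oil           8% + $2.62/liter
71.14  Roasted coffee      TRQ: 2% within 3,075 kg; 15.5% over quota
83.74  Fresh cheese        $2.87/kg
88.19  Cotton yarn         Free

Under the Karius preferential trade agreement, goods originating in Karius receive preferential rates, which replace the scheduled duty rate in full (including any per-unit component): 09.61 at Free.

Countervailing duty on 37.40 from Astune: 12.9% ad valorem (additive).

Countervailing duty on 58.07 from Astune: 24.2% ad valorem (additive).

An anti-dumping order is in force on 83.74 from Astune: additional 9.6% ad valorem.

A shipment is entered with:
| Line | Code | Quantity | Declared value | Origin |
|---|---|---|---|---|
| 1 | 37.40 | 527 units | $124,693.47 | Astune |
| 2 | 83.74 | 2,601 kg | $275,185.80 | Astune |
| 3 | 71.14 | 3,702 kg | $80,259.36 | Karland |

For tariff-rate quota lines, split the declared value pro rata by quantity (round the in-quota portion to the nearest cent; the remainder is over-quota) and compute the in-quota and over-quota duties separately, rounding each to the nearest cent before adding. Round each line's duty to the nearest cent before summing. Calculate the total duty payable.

$59,643.13

Line 1 (37.40, Astune, 527 units, $124,693.47):
Base rate for 37.40 is 5%.
Additional duty on 37.40 from Astune: +12.9%. Applied ad valorem rate: 5% + 12.9% = 17.9%.
Duty = $124,693.47 × 17.9% = $22,320.13.
Line 2 (83.74, Astune, 2,601 kg, $275,185.80):
Base rate for 83.74 is $2.87/kg.
Additional duty on 83.74 from Astune: +9.6% ad valorem. Applied ad valorem rate = 9.6%.
Duty = $275,185.80 × 9.6% + 2,601 × $2.87 = $33,882.71.
Line 3 (71.14, Karland, 3,702 kg, $80,259.36):
Code 71.14 is under a tariff-rate quota (threshold 3,075 kg). In-quota: 3,075 kg at 2%; over-quota: 627 kg at 15.5%.
Pro-rata value split: in-quota = $80,259.36 × 3,075/3,702 = $66,666.00; over-quota = $80,259.36 − $66,666.00 = $13,593.36.
In-quota duty = $66,666.00 × 2% = $1,333.32. Over-quota duty = $13,593.36 × 15.5% = $2,106.97.
Line duty = $1,333.32 + $2,106.97 = $3,440.29.
Total = $22,320.13 + $33,882.71 + $3,440.29 = $59,643.13.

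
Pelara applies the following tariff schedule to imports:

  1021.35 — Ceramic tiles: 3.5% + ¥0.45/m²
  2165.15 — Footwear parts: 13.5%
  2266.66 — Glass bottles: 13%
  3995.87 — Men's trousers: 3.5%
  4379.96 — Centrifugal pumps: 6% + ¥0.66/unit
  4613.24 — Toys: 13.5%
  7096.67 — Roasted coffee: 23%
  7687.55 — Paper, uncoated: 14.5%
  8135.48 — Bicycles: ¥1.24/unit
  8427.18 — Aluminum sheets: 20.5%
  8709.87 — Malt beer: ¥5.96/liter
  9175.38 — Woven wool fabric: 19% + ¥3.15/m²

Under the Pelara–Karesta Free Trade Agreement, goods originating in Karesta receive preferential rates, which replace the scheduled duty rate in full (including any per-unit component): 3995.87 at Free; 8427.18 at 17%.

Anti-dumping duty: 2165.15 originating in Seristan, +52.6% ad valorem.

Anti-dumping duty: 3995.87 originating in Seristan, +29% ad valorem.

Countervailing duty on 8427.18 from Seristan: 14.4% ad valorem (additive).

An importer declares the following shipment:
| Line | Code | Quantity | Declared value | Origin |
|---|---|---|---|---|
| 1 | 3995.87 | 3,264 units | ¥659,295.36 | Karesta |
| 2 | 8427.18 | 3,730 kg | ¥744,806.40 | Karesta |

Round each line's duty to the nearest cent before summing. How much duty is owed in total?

Line 1 (3995.87, Karesta, 3,264 units, ¥659,295.36):
Base rate for 3995.87 is 3.5%.
Origin Karesta qualifies under the Pelara–Karesta agreement and 3995.87 is covered: preferential rate Free applies instead.
The additional-duty order on 3995.87 targets Seristan, not Karesta; it does not apply.
Duty = ¥659,295.36 × 0% = ¥0.00.
Line 2 (8427.18, Karesta, 3,730 kg, ¥744,806.40):
Base rate for 8427.18 is 20.5%.
Origin Karesta qualifies under the Pelara–Karesta agreement and 8427.18 is covered: preferential rate 17% applies instead.
The additional-duty order on 8427.18 targets Seristan, not Karesta; it does not apply.
Duty = ¥744,806.40 × 17% = ¥126,617.09.
Total = ¥0.00 + ¥126,617.09 = ¥126,617.09.

¥126,617.09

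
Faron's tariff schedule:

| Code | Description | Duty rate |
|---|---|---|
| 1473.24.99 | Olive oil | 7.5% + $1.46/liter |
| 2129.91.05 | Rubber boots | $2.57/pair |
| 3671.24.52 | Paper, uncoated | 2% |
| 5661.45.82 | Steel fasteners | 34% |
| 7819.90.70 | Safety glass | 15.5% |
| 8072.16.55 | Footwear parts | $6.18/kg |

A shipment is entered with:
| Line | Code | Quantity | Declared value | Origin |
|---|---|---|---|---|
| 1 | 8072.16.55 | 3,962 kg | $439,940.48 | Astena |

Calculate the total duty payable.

$24,485.16

Line 1 (8072.16.55, Astena, 3,962 kg, $439,940.48):
Base rate for 8072.16.55 is $6.18/kg.
Duty = 3,962 × $6.18 = $24,485.16.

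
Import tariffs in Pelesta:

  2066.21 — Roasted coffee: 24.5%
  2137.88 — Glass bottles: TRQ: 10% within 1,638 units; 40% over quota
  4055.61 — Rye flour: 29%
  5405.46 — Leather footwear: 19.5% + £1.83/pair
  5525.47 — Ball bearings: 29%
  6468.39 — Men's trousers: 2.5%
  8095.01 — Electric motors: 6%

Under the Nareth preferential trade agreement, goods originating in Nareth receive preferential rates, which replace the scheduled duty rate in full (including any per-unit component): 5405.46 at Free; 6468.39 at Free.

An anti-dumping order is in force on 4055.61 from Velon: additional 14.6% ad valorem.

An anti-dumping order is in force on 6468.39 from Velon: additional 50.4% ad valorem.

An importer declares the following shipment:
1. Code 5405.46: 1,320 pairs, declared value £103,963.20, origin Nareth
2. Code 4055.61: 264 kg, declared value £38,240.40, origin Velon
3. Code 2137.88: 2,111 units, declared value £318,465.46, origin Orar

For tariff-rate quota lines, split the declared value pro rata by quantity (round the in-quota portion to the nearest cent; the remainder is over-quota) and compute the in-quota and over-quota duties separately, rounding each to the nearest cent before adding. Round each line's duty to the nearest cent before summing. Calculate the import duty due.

Line 1 (5405.46, Nareth, 1,320 pairs, £103,963.20):
Base rate for 5405.46 is 19.5% + £1.83/pair.
Origin Nareth qualifies under the Pelesta–Nareth agreement and 5405.46 is covered: preferential rate Free applies instead.
Duty = £103,963.20 × 0% = £0.00.
Line 2 (4055.61, Velon, 264 kg, £38,240.40):
Base rate for 4055.61 is 29%.
Additional duty on 4055.61 from Velon: +14.6%. Applied ad valorem rate: 29% + 14.6% = 43.6%.
Duty = £38,240.40 × 43.6% = £16,672.81.
Line 3 (2137.88, Orar, 2,111 units, £318,465.46):
Code 2137.88 is under a tariff-rate quota (threshold 1,638 units). In-quota: 1,638 units at 10%; over-quota: 473 units at 40%.
Pro-rata value split: in-quota = £318,465.46 × 1,638/2,111 = £247,108.68; over-quota = £318,465.46 − £247,108.68 = £71,356.78.
In-quota duty = £247,108.68 × 10% = £24,710.87. Over-quota duty = £71,356.78 × 40% = £28,542.71.
Line duty = £24,710.87 + £28,542.71 = £53,253.58.
Total = £0.00 + £16,672.81 + £53,253.58 = £69,926.39.

£69,926.39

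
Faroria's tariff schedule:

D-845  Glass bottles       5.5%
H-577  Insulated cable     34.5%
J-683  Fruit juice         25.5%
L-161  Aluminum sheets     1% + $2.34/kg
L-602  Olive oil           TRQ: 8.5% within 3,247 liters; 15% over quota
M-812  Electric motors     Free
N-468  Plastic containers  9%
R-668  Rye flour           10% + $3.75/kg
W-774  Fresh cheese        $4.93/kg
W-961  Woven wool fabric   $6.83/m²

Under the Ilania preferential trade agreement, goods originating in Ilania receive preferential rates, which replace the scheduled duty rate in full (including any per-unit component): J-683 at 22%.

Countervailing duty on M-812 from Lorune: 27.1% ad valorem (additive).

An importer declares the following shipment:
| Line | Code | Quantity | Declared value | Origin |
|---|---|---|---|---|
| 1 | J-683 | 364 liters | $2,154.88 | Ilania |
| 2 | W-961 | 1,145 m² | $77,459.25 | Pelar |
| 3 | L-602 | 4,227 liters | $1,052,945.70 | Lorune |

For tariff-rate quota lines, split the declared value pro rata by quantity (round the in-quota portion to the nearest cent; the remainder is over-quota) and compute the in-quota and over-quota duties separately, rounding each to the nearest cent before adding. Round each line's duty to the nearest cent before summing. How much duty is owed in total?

$113,662.47

Line 1 (J-683, Ilania, 364 liters, $2,154.88):
Base rate for J-683 is 25.5%.
Origin Ilania qualifies under the Faroria–Ilania agreement and J-683 is covered: preferential rate 22% applies instead.
Duty = $2,154.88 × 22% = $474.07.
Line 2 (W-961, Pelar, 1,145 m², $77,459.25):
Base rate for W-961 is $6.83/m².
Duty = 1,145 × $6.83 = $7,820.35.
Line 3 (L-602, Lorune, 4,227 liters, $1,052,945.70):
Code L-602 is under a tariff-rate quota (threshold 3,247 liters). In-quota: 3,247 liters at 8.5%; over-quota: 980 liters at 15%.
Pro-rata value split: in-quota = $1,052,945.70 × 3,247/4,227 = $808,827.70; over-quota = $1,052,945.70 − $808,827.70 = $244,118.00.
In-quota duty = $808,827.70 × 8.5% = $68,750.35. Over-quota duty = $244,118.00 × 15% = $36,617.70.
Line duty = $68,750.35 + $36,617.70 = $105,368.05.
Total = $474.07 + $7,820.35 + $105,368.05 = $113,662.47.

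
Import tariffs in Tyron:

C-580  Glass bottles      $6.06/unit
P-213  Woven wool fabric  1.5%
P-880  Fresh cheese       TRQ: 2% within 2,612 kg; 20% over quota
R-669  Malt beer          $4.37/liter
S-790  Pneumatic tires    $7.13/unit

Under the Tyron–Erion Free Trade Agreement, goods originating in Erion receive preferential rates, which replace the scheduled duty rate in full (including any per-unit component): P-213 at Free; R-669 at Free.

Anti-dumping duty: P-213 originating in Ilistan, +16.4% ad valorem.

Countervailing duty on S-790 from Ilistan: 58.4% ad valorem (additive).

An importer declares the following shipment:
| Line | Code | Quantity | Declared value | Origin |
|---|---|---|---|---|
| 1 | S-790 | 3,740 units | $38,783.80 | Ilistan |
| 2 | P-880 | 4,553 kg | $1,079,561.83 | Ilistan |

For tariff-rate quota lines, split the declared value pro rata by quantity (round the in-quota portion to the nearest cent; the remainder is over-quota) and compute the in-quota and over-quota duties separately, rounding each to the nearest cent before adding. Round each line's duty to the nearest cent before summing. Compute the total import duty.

$153,748.67

Line 1 (S-790, Ilistan, 3,740 units, $38,783.80):
Base rate for S-790 is $7.13/unit.
Additional duty on S-790 from Ilistan: +58.4% ad valorem. Applied ad valorem rate = 58.4%.
Duty = $38,783.80 × 58.4% + 3,740 × $7.13 = $49,315.94.
Line 2 (P-880, Ilistan, 4,553 kg, $1,079,561.83):
Code P-880 is under a tariff-rate quota (threshold 2,612 kg). In-quota: 2,612 kg at 2%; over-quota: 1,941 kg at 20%.
Pro-rata value split: in-quota = $1,079,561.83 × 2,612/4,553 = $619,331.32; over-quota = $1,079,561.83 − $619,331.32 = $460,230.51.
In-quota duty = $619,331.32 × 2% = $12,386.63. Over-quota duty = $460,230.51 × 20% = $92,046.10.
Line duty = $12,386.63 + $92,046.10 = $104,432.73.
Total = $49,315.94 + $104,432.73 = $153,748.67.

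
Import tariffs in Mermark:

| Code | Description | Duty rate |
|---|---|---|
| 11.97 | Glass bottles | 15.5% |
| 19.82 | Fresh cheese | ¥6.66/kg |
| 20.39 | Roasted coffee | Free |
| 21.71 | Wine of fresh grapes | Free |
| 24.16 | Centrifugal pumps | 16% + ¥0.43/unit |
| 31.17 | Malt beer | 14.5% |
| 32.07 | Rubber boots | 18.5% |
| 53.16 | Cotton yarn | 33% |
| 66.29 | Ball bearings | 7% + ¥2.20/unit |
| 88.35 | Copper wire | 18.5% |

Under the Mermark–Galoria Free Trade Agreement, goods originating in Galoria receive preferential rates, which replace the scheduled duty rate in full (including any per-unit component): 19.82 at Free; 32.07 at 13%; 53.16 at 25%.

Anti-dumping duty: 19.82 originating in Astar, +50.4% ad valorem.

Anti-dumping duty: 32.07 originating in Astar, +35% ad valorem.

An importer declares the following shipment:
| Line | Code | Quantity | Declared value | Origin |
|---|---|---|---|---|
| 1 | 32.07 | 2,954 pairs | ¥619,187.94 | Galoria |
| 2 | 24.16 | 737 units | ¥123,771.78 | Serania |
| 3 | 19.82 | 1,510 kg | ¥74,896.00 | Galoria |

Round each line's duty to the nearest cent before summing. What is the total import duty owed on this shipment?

Line 1 (32.07, Galoria, 2,954 pairs, ¥619,187.94):
Base rate for 32.07 is 18.5%.
Origin Galoria qualifies under the Mermark–Galoria agreement and 32.07 is covered: preferential rate 13% applies instead.
The additional-duty order on 32.07 targets Astar, not Galoria; it does not apply.
Duty = ¥619,187.94 × 13% = ¥80,494.43.
Line 2 (24.16, Serania, 737 units, ¥123,771.78):
Base rate for 24.16 is 16% + ¥0.43/unit.
Duty = ¥123,771.78 × 16% + 737 × ¥0.43 = ¥20,120.39.
Line 3 (19.82, Galoria, 1,510 kg, ¥74,896.00):
Base rate for 19.82 is ¥6.66/kg.
Origin Galoria qualifies under the Mermark–Galoria agreement and 19.82 is covered: preferential rate Free applies instead.
The additional-duty order on 19.82 targets Astar, not Galoria; it does not apply.
Duty = ¥74,896.00 × 0% = ¥0.00.
Total = ¥80,494.43 + ¥20,120.39 + ¥0.00 = ¥100,614.82.

¥100,614.82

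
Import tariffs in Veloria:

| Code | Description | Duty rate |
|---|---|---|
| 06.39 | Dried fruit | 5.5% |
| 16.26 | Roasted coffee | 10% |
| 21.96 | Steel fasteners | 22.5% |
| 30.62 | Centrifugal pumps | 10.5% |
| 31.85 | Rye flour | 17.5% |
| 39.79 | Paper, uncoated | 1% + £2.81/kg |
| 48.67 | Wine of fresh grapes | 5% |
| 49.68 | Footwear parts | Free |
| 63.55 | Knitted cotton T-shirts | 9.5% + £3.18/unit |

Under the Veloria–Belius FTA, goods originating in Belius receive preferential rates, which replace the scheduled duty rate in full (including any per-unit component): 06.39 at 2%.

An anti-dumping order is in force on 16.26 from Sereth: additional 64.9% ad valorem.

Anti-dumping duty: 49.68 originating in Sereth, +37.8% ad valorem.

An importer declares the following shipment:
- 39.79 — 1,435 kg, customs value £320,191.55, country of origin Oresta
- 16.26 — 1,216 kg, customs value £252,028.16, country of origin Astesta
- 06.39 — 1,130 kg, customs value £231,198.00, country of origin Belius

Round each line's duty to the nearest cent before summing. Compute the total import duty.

Line 1 (39.79, Oresta, 1,435 kg, £320,191.55):
Base rate for 39.79 is 1% + £2.81/kg.
Duty = £320,191.55 × 1% + 1,435 × £2.81 = £7,234.27.
Line 2 (16.26, Astesta, 1,216 kg, £252,028.16):
Base rate for 16.26 is 10%.
The additional-duty order on 16.26 targets Sereth, not Astesta; it does not apply.
Duty = £252,028.16 × 10% = £25,202.82.
Line 3 (06.39, Belius, 1,130 kg, £231,198.00):
Base rate for 06.39 is 5.5%.
Origin Belius qualifies under the Veloria–Belius agreement and 06.39 is covered: preferential rate 2% applies instead.
Duty = £231,198.00 × 2% = £4,623.96.
Total = £7,234.27 + £25,202.82 + £4,623.96 = £37,061.05.

£37,061.05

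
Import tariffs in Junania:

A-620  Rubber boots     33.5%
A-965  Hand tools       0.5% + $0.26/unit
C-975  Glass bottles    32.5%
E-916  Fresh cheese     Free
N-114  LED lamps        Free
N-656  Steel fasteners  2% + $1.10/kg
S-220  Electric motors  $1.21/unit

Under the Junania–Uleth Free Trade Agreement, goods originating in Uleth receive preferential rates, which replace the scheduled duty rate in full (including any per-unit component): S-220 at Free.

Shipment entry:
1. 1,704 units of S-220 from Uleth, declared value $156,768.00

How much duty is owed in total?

$0.00

Line 1 (S-220, Uleth, 1,704 units, $156,768.00):
Base rate for S-220 is $1.21/unit.
Origin Uleth qualifies under the Junania–Uleth agreement and S-220 is covered: preferential rate Free applies instead.
Duty = $156,768.00 × 0% = $0.00.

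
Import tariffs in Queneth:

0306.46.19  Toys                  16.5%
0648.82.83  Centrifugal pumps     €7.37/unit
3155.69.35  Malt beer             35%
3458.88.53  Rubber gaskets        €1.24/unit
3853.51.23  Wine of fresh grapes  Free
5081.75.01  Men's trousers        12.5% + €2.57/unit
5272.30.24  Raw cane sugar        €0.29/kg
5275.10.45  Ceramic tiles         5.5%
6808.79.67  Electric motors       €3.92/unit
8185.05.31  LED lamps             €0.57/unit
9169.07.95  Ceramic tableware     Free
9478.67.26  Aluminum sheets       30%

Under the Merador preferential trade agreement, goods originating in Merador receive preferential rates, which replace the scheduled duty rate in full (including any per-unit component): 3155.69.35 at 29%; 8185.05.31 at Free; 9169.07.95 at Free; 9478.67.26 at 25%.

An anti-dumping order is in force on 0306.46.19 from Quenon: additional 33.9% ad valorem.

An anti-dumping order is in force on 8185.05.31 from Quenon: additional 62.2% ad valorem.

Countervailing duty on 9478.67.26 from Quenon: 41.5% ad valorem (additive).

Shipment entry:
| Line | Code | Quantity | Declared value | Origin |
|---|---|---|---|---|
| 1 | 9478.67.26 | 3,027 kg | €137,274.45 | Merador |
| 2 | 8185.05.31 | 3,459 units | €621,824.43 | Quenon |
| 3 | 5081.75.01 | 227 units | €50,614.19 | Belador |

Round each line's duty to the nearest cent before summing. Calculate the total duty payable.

Line 1 (9478.67.26, Merador, 3,027 kg, €137,274.45):
Base rate for 9478.67.26 is 30%.
Origin Merador qualifies under the Queneth–Merador agreement and 9478.67.26 is covered: preferential rate 25% applies instead.
The additional-duty order on 9478.67.26 targets Quenon, not Merador; it does not apply.
Duty = €137,274.45 × 25% = €34,318.61.
Line 2 (8185.05.31, Quenon, 3,459 units, €621,824.43):
Base rate for 8185.05.31 is €0.57/unit.
8185.05.31 has an FTA preferential rate, but origin Quenon is not Merador; base rate stands.
Additional duty on 8185.05.31 from Quenon: +62.2% ad valorem. Applied ad valorem rate = 62.2%.
Duty = €621,824.43 × 62.2% + 3,459 × €0.57 = €388,746.43.
Line 3 (5081.75.01, Belador, 227 units, €50,614.19):
Base rate for 5081.75.01 is 12.5% + €2.57/unit.
Duty = €50,614.19 × 12.5% + 227 × €2.57 = €6,910.16.
Total = €34,318.61 + €388,746.43 + €6,910.16 = €429,975.20.

€429,975.20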